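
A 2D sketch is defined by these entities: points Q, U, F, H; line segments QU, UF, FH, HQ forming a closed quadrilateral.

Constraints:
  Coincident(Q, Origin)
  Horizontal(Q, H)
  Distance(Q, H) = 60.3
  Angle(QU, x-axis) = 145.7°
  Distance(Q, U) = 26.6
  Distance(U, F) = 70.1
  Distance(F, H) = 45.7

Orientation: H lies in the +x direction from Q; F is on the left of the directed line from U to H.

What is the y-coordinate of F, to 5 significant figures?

42.154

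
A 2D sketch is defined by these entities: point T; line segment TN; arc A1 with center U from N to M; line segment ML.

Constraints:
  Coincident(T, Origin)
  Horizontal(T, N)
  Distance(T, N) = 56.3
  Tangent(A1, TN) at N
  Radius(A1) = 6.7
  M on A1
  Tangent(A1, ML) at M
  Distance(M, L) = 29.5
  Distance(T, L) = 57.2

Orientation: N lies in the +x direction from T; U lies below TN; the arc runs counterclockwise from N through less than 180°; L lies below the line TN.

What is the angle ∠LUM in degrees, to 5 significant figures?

77.204°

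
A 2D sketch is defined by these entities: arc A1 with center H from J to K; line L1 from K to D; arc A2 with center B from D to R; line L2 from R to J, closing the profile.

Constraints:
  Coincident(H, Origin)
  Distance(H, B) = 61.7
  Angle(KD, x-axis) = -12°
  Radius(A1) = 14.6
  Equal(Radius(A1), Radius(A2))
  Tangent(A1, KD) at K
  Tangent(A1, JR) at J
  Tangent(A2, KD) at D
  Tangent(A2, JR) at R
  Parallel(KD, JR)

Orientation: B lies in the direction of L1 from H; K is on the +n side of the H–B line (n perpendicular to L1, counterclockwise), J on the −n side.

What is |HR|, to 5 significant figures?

63.404

The slot axis is L1's direction at -12.0°, so u = (cos -12.0°, sin -12.0°) = (0.97815, -0.20791) and n = (−sin -12.0°, cos -12.0°) = (0.20791, 0.97815). H is at the origin and B lies 61.7 along u from H, so B = 61.7·u = (60.352, -12.828). Tangency of A1 to both parallel lines with radius 14.6 puts K and J at H ± 14.6·n: K = (3.0355, 14.281), J = (-3.0355, -14.281). Equal radii place D and R the same way about B: D = B + 14.6·n = (63.387, 1.4528), R = B − 14.6·n = (57.316, -27.109). Then |HR| = |R − H| = 63.404.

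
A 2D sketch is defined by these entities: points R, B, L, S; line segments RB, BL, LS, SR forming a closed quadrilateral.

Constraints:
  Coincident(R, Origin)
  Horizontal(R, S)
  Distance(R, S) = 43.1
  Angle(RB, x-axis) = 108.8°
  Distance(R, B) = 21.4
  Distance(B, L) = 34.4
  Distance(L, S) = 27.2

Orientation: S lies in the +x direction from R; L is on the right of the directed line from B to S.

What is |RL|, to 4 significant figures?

17.15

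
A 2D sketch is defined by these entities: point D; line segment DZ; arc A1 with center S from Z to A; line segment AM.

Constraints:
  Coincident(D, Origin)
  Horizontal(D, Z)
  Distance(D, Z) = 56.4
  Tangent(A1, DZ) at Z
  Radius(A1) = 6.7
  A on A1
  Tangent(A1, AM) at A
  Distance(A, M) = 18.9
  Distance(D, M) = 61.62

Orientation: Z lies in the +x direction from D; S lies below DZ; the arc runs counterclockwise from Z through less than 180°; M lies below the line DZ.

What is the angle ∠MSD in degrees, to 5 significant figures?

94.257°

D is at the origin; DZ is horizontal with |DZ| = 56.4 and Z on the +x side, so Z = (56.400, 0.0000). The tangent condition forces SZ to be normal to DZ, so S = Z + (0, -6.7) = (56.400, -6.7000). Since SA ⟂ AM (tangency), |SM| = √(6.7² + 18.9²) = 20.052 regardless of where A sits on A1. So M lies on both circle(D, 61.62) and circle(S, 20.052); the below-DZ intersection is M = (55.519, -26.733). A is the foot of the tangent from M: A = (49.993, -8.6590).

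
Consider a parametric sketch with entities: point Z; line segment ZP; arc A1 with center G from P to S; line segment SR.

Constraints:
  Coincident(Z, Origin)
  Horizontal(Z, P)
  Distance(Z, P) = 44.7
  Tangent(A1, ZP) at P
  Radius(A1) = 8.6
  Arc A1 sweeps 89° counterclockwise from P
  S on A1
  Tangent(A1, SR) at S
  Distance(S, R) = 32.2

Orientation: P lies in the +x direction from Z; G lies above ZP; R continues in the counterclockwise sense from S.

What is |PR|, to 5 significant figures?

41.665

Z is at the origin; Z and P share the same y with |ZP| = 44.7 and P on the +x side, so P = (44.700, 0.0000). A1 meets ZP tangentially, so GP is at right angles to ZP, so G = P + (0, 8.6) = (44.700, 8.6000). On A1, P sits at bearing -90° from G; an 89° counterclockwise sweep puts S at bearing -1°, so S = G + 8.6·(cos -1°, sin -1°) = (53.299, 8.4499). The tangent condition forces GS to be normal to SR, so SR runs along (−sin -1°, cos -1°); with |SR| = 32.2, R = (53.861, 40.645). Then |PR| = |R − P| = 41.665.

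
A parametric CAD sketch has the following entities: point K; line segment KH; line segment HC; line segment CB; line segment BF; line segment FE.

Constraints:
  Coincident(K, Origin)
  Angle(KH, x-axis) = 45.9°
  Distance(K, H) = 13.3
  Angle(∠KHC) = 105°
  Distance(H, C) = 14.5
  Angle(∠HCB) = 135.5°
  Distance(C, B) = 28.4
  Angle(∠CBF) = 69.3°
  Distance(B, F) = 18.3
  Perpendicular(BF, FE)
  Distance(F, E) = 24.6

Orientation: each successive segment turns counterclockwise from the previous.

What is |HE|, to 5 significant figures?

9.4237

K is at the origin; KH runs at 45.9° with length 13.3, so H = (9.2556, 9.5511). ∠KHC = 105.0° gives HC at 120.90° from the x-axis; with |HC| = 14.5, C = (1.8093, 21.993). ∠HCB = 135.5° gives CB at 165.40° from the x-axis; with |CB| = 28.4, B = (-25.674, 29.152). ∠CBF = 69.3° gives BF at -83.900° from the x-axis; with |BF| = 18.3, F = (-23.729, 10.955). BF is perpendicular to FE, so FE runs at 6.1000°; with |FE| = 24.6, E = (0.73170, 13.570). Then |HE| = |E − H| = 9.4237.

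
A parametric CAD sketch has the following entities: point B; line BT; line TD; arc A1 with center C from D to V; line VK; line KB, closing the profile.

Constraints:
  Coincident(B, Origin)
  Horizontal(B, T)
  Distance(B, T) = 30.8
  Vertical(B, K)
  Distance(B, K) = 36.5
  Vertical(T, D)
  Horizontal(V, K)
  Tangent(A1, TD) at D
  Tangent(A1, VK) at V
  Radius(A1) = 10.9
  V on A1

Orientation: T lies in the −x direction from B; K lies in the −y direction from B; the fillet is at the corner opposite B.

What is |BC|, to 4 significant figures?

32.42

B is at the origin; BT is horizontal with |BT| = 30.8 and T on the −x side, so T = (-30.80, 0.000). BK is vertical with |BK| = 36.5 and K on the −y side, so K = (0.000, -36.50). The virtual corner opposite B is at (-30.80, -36.50). Tangency of A1 to TD means the radius CD is perpendicular to TD and A1 meets VK tangentially, so CV is at right angles to VK, with radius 10.9, so the center C sits 10.9 in from both sides at C = (-19.90, -25.60). Then |BC| = |C − B| = 32.42.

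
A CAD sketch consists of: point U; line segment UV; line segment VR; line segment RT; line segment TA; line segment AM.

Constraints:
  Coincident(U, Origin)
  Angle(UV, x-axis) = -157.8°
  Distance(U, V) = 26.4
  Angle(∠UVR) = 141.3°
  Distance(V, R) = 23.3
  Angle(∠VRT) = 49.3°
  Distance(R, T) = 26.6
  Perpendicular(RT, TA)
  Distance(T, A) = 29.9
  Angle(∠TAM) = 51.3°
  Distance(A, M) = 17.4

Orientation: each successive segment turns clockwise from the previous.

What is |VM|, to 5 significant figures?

2.5618

The perpendicularity gives TA at right angles to RT, so TA runs at -57.200°; with |TA| = 29.9, A = (-8.2273, -14.081). ∠TAM = 51.3° gives AM at 174.10° from the x-axis; with |AM| = 17.4, M = (-25.535, -12.292). Then |VM| = |M − V| = 2.5618.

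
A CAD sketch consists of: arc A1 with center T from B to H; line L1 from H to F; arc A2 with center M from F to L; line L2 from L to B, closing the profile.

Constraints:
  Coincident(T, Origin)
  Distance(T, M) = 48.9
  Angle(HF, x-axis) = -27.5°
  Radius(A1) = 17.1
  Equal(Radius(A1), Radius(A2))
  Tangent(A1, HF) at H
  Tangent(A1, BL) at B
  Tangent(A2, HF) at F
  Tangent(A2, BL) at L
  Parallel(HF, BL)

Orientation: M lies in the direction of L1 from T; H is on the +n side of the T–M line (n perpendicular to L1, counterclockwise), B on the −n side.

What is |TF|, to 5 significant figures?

51.804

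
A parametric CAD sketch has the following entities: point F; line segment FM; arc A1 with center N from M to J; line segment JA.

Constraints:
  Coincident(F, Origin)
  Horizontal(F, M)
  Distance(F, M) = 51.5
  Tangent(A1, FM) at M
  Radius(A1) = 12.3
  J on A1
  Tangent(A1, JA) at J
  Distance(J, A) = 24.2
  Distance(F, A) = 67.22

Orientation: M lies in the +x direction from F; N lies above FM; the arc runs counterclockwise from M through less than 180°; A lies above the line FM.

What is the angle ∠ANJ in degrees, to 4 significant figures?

63.06°

Checks: ∠(NM, MF) = 90.00° ✓; |NM| = 12.30 ✓; |NJ| = 12.30 ✓; ∠(NJ, JA) = 90.00° ✓; |JA| = 24.20 ✓; |FA| = 67.22 ✓.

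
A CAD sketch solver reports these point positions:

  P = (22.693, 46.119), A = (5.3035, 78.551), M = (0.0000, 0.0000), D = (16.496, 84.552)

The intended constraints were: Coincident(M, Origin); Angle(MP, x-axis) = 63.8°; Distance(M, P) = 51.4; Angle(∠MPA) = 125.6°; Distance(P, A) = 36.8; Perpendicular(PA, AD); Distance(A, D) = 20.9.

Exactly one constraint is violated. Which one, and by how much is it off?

Distance(A, D) = 20.9 — off by 8.20.

M = (0.00, 0.00) ✓; MP at 63.80° ✓; |MP| = 51.40 ✓; ∠MPA = 125.6° ✓; |PA| = 36.80 ✓; ∠(PA, AD) = 90.00° ✓; |AD| = 12.70 ✗.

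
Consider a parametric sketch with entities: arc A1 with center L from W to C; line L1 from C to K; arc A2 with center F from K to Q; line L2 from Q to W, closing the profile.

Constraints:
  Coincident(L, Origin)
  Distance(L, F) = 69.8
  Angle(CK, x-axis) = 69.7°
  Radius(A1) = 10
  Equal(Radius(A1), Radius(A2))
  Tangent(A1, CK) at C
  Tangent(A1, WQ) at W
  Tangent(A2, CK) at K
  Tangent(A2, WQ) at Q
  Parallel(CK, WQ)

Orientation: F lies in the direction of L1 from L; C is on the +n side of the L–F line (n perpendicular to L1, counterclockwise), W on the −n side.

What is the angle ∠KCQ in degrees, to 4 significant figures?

15.99°

The slot axis is L1's direction at 69.7°, so u = (cos 69.7°, sin 69.7°) = (0.3469, 0.9379) and n = (−sin 69.7°, cos 69.7°) = (-0.9379, 0.3469). L is at the origin and F lies 69.8 along u from L, so F = 69.8·u = (24.22, 65.46). Tangency of A1 to both parallel lines with radius 10.0 puts C and W at L ± 10.0·n: C = (-9.379, 3.469), W = (9.379, -3.469). Equal radii place K and Q the same way about F: K = F + 10.0·n = (14.84, 68.93), Q = F − 10.0·n = (33.59, 62.00). Then cos ∠KCQ = CK·CQ / (|CK||CQ|), giving 15.99°.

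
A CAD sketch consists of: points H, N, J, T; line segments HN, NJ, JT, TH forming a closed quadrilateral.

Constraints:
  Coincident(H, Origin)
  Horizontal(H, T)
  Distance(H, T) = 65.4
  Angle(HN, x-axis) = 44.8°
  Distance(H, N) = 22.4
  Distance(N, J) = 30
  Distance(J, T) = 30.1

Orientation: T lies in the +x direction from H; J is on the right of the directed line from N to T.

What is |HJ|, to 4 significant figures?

36.58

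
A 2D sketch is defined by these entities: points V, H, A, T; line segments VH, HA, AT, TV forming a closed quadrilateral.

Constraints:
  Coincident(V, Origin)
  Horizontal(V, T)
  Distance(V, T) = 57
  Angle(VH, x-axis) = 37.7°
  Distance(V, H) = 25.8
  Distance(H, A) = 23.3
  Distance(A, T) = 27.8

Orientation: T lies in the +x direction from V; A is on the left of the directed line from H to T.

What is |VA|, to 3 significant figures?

48.5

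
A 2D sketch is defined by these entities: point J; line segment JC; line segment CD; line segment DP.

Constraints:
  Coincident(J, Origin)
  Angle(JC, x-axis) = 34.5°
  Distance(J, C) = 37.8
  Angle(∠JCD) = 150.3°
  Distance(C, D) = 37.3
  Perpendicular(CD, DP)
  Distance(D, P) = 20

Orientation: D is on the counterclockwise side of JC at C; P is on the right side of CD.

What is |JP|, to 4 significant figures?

80.12

J is at the origin; JC runs at 34.5° with length 37.8, so C = 37.8·(cos 34.5°, sin 34.5°) = (31.15, 21.41). ∠JCD = 150.3°, so CD runs at 34.5° + (180° − 150.3°) = 64.20° from the x-axis; with |CD| = 37.3, D = C + 37.3·(cos 64.20°, sin 64.20°) = (47.39, 54.99). The perpendicularity gives DP at right angles to CD; with |DP| = 20.0 on the right of CD, P = D + 20.0·(0.9003, -0.4352) = (65.39, 46.29). Then |JP| = |P − J| = 80.12.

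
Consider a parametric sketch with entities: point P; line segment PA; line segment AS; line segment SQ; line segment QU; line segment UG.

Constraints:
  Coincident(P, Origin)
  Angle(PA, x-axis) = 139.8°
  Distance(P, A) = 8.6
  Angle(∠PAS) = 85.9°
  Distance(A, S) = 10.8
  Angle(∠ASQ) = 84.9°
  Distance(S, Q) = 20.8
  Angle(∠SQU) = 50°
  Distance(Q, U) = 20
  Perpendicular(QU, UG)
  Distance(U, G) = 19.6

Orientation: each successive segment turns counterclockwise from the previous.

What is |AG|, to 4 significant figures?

11.36

P is at the origin; PA runs at 139.8° with length 8.6, so A = (-6.569, 5.551). ∠PAS = 85.9° gives AS at -126.1° from the x-axis; with |AS| = 10.8, S = (-12.93, -3.175). ∠ASQ = 84.9° gives SQ at -31.00° from the x-axis; with |SQ| = 20.8, Q = (4.897, -13.89). ∠SQU = 50.0° gives QU at 99.00° from the x-axis; with |QU| = 20.0, U = (1.768, 5.866). The perpendicularity gives UG at right angles to QU, so UG runs at -171.0°; with |UG| = 19.6, G = (-17.59, 2.800). Then |AG| = |G − A| = 11.36.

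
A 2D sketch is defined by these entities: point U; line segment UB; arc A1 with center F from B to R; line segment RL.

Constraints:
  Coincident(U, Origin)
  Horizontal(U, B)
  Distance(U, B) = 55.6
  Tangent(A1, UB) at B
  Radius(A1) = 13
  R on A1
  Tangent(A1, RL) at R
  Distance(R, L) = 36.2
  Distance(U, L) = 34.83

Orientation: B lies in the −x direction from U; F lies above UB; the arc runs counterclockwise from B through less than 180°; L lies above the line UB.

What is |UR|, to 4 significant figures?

46.84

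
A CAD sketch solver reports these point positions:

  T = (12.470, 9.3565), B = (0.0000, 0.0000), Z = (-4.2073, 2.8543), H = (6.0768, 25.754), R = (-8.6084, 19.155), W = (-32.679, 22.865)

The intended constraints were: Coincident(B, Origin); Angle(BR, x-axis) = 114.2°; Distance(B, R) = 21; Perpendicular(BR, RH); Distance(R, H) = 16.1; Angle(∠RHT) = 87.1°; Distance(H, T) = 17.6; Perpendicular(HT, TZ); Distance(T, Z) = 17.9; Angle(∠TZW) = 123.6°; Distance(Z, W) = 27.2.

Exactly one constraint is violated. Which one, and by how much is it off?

Distance(Z, W) = 27.2 — off by 7.60.

B = (0.00, 0.00) ✓; BR at 114.2° ✓; |BR| = 21.00 ✓; ∠(BR, RH) = 90.00° ✓; |RH| = 16.10 ✓; ∠RHT = 87.10° ✓; |HT| = 17.60 ✓; ∠(HT, TZ) = 90.00° ✓; |TZ| = 17.90 ✓; ∠TZW = 123.6° ✓; |ZW| = 34.80 ✗.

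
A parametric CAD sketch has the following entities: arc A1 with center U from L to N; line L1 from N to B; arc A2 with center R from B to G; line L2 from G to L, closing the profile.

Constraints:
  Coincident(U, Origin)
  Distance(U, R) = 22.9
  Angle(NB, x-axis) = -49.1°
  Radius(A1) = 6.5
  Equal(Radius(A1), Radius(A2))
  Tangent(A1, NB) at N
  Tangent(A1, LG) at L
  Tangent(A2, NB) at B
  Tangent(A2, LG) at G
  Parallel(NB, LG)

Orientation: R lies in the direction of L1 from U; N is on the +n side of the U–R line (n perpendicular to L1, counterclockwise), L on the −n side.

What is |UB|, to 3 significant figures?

23.8

The slot axis is L1's direction at -49.1°, so u = (cos -49.1°, sin -49.1°) = (0.655, -0.756) and n = (−sin -49.1°, cos -49.1°) = (0.756, 0.655). U is at the origin and R lies 22.9 along u from U, so R = 22.9·u = (15.0, -17.3). Tangency of A1 to both parallel lines with radius 6.5 puts N and L at U ± 6.5·n: N = (4.91, 4.26), L = (-4.91, -4.26). Equal radii place B and G the same way about R: B = R + 6.5·n = (19.9, -13.1), G = R − 6.5·n = (10.1, -21.6). Then |UB| = |B − U| = 23.8.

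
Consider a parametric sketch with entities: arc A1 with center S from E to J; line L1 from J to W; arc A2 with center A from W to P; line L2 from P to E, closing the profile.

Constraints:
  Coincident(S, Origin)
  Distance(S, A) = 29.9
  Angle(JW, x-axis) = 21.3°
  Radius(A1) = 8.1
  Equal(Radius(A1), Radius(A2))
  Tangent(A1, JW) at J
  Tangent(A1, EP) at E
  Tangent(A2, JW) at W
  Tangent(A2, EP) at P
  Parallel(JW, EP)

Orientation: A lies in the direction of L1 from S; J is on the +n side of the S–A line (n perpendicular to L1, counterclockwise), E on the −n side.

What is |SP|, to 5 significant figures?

30.978

The slot axis is L1's direction at 21.3°, so u = (cos 21.3°, sin 21.3°) = (0.93169, 0.36325) and n = (−sin 21.3°, cos 21.3°) = (-0.36325, 0.93169). S is at the origin and A lies 29.9 along u from S, so A = 29.9·u = (27.858, 10.861). Tangency of A1 to both parallel lines with radius 8.1 puts J and E at S ± 8.1·n: J = (-2.9423, 7.5467), E = (2.9423, -7.5467). Equal radii place W and P the same way about A: W = A + 8.1·n = (24.915, 18.408), P = A − 8.1·n = (30.800, 3.3145). Then |SP| = |P − S| = 30.978.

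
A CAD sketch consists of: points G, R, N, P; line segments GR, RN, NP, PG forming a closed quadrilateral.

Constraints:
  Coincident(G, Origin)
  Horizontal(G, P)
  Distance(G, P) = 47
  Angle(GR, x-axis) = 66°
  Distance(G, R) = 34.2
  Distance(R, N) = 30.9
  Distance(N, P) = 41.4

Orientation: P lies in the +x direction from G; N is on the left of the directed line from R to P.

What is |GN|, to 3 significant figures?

59.7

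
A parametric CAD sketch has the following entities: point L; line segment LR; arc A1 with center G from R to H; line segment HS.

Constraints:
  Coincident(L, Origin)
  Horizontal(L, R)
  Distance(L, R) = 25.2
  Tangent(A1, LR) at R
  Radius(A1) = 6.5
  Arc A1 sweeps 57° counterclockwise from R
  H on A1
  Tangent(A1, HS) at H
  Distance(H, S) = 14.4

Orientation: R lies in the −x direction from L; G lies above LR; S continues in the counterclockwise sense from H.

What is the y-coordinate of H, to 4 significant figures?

2.960

A1 meets LR tangentially, so GR is at right angles to LR, so G = R + (0, 6.5) = (-25.20, 6.500). On A1, R sits at bearing -90° from G; a 57° counterclockwise sweep puts H at bearing -33°, so H = G + 6.5·(cos -33°, sin -33°) = (-19.75, 2.960). So H.y = 2.960.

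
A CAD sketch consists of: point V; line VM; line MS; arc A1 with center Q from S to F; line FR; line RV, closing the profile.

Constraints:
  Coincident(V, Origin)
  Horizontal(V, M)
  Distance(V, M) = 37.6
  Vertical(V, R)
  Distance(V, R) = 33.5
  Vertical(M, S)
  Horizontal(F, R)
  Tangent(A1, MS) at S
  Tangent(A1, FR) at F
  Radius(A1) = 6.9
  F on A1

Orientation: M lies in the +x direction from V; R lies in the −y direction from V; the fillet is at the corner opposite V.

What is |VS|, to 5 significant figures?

46.058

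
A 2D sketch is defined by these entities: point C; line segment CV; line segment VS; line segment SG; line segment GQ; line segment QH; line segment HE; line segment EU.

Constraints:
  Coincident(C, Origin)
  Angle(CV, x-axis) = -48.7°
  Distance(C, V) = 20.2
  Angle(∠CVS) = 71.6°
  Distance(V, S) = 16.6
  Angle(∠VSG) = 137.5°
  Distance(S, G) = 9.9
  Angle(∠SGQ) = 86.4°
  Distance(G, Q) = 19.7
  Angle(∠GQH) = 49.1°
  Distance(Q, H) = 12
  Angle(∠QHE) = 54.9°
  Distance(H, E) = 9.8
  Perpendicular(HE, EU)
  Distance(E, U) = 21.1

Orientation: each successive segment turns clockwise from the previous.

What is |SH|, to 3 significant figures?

11.3

∠SGQ = 86.4° gives GQ at 66.8° from the x-axis; with |GQ| = 19.7, Q = (-3.53, -0.207). ∠GQH = 49.1° gives QH at -64.1° from the x-axis; with |QH| = 12.0, H = (1.72, -11.0). Then |SH| = |H − S| = 11.3.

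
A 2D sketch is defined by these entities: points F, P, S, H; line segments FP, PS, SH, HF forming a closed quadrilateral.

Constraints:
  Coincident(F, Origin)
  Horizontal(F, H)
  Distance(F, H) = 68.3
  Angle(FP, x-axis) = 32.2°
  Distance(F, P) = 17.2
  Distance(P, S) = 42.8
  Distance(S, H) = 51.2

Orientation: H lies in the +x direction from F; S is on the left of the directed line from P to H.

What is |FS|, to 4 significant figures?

59.24

F is at the origin; FH is horizontal with |FH| = 68.3 and H in +x, so H = (68.3, 0). FP runs at 32.2° with |FP| = 17.2, so P = (14.55, 9.165). S is determined by |PS| = 42.8 and |SH| = 51.2 together: it lies at the intersection of circle(P, 42.8) and circle(H, 51.2). With |PH| = 54.52, the foot of the radical line on PH is 20.02 from P and the perpendicular offset is √(42.8² − 20.02²) = 37.83. Taking the left-of-PH solution: S = (40.65, 43.09).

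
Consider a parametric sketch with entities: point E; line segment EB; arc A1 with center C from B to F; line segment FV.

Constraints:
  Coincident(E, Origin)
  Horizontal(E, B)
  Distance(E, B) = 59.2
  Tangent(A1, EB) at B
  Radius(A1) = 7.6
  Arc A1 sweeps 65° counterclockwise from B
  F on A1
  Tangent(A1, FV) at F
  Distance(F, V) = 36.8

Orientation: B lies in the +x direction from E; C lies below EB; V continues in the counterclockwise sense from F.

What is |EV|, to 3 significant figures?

52.7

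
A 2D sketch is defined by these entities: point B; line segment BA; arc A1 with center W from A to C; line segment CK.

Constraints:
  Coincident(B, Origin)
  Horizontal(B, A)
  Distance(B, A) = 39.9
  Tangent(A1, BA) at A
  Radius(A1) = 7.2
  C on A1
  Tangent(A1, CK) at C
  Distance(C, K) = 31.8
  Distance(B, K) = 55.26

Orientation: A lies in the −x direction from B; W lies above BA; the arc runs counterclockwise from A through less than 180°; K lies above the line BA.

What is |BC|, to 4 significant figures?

33.88

Checks: B = (0.00, 0.00) ✓; |WC| = 7.200 ✓; ∠(WC, CK) = 90.00° ✓; |CK| = 31.80 ✓; |BK| = 55.26 ✓.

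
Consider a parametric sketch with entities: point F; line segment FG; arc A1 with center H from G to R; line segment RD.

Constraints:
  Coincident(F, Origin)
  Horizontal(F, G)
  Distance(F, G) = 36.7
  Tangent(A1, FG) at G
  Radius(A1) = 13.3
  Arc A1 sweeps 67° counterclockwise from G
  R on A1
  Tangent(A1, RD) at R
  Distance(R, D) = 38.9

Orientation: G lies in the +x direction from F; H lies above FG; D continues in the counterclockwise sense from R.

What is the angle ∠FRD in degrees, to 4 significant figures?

122.4°

On A1, G sits at bearing -90° from H; a 67° counterclockwise sweep puts R at bearing -23°, so R = H + 13.3·(cos -23°, sin -23°) = (48.94, 8.103). Since A1 is tangent to RD there, HR ⟂ RD, so RD runs along (−sin -23°, cos -23°); with |RD| = 38.9, D = (64.14, 43.91). Then cos ∠FRD = RF·RD / (|RF||RD|), giving 122.4°.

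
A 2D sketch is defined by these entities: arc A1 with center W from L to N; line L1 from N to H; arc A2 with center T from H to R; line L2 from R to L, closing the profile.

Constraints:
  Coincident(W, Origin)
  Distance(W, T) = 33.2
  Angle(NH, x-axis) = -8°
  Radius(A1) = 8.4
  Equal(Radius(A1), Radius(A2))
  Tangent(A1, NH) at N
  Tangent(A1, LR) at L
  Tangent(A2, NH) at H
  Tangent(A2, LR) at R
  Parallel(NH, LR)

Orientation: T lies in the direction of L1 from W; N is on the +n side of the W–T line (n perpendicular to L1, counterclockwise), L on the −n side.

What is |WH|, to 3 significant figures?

34.2

Tangency of A1 to both parallel lines with radius 8.4 puts N and L at W ± 8.4·n: N = (1.17, 8.32), L = (-1.17, -8.32). Equal radii place H and R the same way about T: H = T + 8.4·n = (34.0, 3.70), R = T − 8.4·n = (31.7, -12.9). Then |WH| = |H − W| = 34.2.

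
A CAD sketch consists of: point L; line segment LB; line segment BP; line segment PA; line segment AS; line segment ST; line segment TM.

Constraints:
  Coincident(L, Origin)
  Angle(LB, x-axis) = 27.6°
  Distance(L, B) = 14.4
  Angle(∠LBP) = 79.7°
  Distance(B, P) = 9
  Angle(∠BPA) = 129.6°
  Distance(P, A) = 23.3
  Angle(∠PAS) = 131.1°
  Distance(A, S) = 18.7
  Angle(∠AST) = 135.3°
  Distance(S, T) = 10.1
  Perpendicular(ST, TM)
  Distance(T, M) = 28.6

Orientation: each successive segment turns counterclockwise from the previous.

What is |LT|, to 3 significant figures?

29.9

L is at the origin; LB runs at 27.6° with length 14.4, so B = (12.8, 6.67). ∠LBP = 79.7° gives BP at 128° from the x-axis; with |BP| = 9.0, P = (7.23, 13.8). ∠BPA = 129.6° gives PA at 178° from the x-axis; with |PA| = 23.3, A = (-16.1, 14.5). ∠PAS = 131.1° gives AS at -133° from the x-axis; with |AS| = 18.7, S = (-28.8, 0.744). ∠AST = 135.3° gives ST at -88.1° from the x-axis; with |ST| = 10.1, T = (-28.4, -9.35). Then |LT| = |T − L| = 29.9.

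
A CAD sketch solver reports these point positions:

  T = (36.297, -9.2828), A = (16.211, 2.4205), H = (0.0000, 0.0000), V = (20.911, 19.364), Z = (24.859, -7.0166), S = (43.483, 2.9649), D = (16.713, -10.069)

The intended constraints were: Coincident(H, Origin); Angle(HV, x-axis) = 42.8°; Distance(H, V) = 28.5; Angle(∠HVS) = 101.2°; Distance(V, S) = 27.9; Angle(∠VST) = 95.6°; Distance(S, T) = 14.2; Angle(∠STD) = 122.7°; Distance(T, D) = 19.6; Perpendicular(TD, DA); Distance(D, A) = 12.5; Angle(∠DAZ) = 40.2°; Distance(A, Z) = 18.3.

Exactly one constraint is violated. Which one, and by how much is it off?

Distance(A, Z) = 18.3 — off by 5.50.

H = (0.00, 0.00) ✓; HV at 42.80° ✓; |HV| = 28.50 ✓; ∠HVS = 101.2° ✓; |VS| = 27.90 ✓; ∠VST = 95.60° ✓; |ST| = 14.20 ✓; ∠STD = 122.7° ✓; |TD| = 19.60 ✓; ∠(TD, DA) = 90.00° ✓; |DA| = 12.50 ✓; ∠DAZ = 40.20° ✓; |AZ| = 12.80 ✗.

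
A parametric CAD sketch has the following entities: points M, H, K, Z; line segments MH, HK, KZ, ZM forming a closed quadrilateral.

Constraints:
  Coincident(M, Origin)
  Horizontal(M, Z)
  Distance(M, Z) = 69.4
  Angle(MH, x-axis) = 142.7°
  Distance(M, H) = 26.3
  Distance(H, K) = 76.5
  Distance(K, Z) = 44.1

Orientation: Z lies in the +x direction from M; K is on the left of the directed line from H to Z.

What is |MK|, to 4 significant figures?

65.48

M is at the origin; M and Z share the same y with |MZ| = 69.4 and Z in +x, so Z = (69.4, 0). MH runs at 142.7° with |MH| = 26.3, so H = (-20.92, 15.94). K is determined by |HK| = 76.5 and |KZ| = 44.1 together: it lies at the intersection of circle(H, 76.5) and circle(Z, 44.1). With |HZ| = 91.72, the foot of the radical line on HZ is 67.16 from H and the perpendicular offset is √(76.5² − 67.16²) = 36.63. Taking the left-of-HZ solution: K = (51.58, 40.34).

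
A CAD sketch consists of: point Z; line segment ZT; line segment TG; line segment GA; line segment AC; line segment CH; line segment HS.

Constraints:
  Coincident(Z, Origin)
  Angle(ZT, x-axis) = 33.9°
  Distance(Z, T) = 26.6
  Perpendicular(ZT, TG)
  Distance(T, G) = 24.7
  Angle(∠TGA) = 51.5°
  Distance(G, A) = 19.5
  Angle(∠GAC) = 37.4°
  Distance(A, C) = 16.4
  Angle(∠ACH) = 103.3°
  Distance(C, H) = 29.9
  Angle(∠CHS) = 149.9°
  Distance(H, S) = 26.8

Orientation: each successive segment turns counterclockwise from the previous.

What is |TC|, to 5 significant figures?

12.926

Z is at the origin; ZT runs at 33.9° with length 26.6, so T = (22.078, 14.836). ZT is perpendicular to TG, so TG runs at 123.90°; with |TG| = 24.7, G = (8.3020, 35.337). ∠TGA = 51.5° gives GA at -107.60° from the x-axis; with |GA| = 19.5, A = (2.4058, 16.750). ∠GAC = 37.4° gives AC at 35.000° from the x-axis; with |AC| = 16.4, C = (15.840, 26.157). Then |TC| = |C − T| = 12.926.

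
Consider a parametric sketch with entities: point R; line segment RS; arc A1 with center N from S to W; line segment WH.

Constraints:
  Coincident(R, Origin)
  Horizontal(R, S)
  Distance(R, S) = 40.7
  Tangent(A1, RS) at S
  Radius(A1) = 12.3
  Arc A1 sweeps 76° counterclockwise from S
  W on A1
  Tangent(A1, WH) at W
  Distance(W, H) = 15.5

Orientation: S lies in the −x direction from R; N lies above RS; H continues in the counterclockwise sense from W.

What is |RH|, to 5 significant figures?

34.920

R is at the origin; R and S share the same y with |RS| = 40.7 and S on the −x side, so S = (-40.700, 0.0000). The tangent condition forces NS to be normal to RS, so N = S + (0, 12.3) = (-40.700, 12.300). On A1, S sits at bearing -90° from N; a 76° counterclockwise sweep puts W at bearing -14°, so W = N + 12.3·(cos -14°, sin -14°) = (-28.765, 9.3244). Tangency of A1 to WH means the radius NW is perpendicular to WH, so WH runs along (−sin -14°, cos -14°); with |WH| = 15.5, H = (-25.016, 24.364). Then |RH| = |H − R| = 34.920.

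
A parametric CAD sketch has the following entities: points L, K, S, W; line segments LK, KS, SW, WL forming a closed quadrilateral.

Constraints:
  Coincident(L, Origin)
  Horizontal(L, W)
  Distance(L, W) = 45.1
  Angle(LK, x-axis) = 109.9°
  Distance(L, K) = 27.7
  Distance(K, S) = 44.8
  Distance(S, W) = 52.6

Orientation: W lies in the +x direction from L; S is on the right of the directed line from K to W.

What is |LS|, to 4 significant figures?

18.91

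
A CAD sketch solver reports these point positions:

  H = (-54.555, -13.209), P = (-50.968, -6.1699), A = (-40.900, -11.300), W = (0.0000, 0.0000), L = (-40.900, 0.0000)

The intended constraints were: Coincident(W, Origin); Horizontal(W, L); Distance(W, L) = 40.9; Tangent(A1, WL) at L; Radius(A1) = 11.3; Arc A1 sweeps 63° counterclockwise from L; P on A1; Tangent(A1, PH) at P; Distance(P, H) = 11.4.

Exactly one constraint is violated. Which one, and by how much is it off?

Distance(P, H) = 11.4 — off by 3.50.

W = (0.00, 0.00) ✓; W.y = 0.00, L.y = 0.00 ✓; |WL| = 40.90 ✓; ∠(AL, LW) = 90.00° ✓; |AL| = 11.30 ✓; bearing(A→P) − bearing(A→L) = 63.00° ✓; |AP| = 11.30 ✓; ∠(AP, PH) = 90.00° ✓; |PH| = 7.900 ✗.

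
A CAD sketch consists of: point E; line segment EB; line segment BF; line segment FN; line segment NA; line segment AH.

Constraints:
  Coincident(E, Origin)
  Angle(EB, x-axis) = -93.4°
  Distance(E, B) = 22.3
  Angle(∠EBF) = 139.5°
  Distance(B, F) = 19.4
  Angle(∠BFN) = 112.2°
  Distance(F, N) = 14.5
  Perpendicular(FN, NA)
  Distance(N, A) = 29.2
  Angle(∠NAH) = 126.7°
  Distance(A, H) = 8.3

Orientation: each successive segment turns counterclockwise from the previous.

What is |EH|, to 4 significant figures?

9.568

FN ⟂ NA, so NA runs at 104.9°; with |NA| = 29.2, A = (16.88, -5.787). ∠NAH = 126.7° gives AH at 158.2° from the x-axis; with |AH| = 8.3, H = (9.177, -2.705). Then |EH| = |H − E| = 9.568.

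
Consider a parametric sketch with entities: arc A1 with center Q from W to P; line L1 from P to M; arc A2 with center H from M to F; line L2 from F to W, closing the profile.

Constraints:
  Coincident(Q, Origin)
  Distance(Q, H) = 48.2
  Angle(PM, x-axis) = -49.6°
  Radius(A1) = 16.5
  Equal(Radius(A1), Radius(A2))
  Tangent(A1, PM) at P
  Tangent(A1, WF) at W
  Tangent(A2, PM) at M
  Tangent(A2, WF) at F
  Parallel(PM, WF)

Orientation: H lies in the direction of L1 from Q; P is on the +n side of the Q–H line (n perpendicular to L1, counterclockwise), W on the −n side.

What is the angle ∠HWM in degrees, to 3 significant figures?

15.5°

The slot axis is L1's direction at -49.6°, so u = (cos -49.6°, sin -49.6°) = (0.648, -0.762) and n = (−sin -49.6°, cos -49.6°) = (0.762, 0.648). Q is at the origin and H lies 48.2 along u from Q, so H = 48.2·u = (31.2, -36.7). Tangency of A1 to both parallel lines with radius 16.5 puts P and W at Q ± 16.5·n: P = (12.6, 10.7), W = (-12.6, -10.7). Equal radii place M and F the same way about H: M = H + 16.5·n = (43.8, -26.0), F = H − 16.5·n = (18.7, -47.4). Then cos ∠HWM = WH·WM / (|WH||WM|), giving 15.5°.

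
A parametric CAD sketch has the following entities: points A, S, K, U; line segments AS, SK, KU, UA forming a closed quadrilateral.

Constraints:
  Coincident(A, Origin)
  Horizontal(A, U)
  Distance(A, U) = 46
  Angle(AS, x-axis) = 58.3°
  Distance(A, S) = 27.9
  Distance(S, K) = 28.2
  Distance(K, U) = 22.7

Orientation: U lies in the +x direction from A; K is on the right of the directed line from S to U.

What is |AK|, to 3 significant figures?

23.7

A is at the origin; A and U share the same y with |AU| = 46.0 and U in +x, so U = (46.0, 0). AS runs at 58.3° with |AS| = 27.9, so S = (14.7, 23.7). K is determined by |SK| = 28.2 and |KU| = 22.7 together: it lies at the intersection of circle(S, 28.2) and circle(U, 22.7). With |SU| = 39.3, the foot of the radical line on SU is 23.2 from S and the perpendicular offset is √(28.2² − 23.2²) = 16.0. Taking the right-of-SU solution: K = (23.5, -3.04).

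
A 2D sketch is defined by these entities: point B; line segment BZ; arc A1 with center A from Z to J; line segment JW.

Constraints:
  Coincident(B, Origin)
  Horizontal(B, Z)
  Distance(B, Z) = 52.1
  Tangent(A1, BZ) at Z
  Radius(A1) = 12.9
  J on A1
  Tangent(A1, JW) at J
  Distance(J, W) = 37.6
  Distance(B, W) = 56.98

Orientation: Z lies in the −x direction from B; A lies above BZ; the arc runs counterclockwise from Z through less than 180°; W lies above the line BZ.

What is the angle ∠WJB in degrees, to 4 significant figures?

93.16°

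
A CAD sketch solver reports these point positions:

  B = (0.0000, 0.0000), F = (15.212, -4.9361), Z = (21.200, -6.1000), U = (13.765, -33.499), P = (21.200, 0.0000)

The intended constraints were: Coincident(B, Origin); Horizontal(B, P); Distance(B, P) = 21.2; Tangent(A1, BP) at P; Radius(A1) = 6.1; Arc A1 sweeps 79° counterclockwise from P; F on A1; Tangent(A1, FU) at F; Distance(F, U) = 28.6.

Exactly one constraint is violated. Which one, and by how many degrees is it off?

Tangent(A1, FU) at F — off by 8.10°.

B = (0.00, 0.00) ✓; B.y = 0.00, P.y = 0.00 ✓; |BP| = 21.20 ✓; ∠(ZP, PB) = 90.00° ✓; |ZP| = 6.100 ✓; bearing(Z→F) − bearing(Z→P) = 79.00° ✓; |ZF| = 6.100 ✓; ∠(ZF, FU) = 81.90° ✗; |FU| = 28.60 ✓.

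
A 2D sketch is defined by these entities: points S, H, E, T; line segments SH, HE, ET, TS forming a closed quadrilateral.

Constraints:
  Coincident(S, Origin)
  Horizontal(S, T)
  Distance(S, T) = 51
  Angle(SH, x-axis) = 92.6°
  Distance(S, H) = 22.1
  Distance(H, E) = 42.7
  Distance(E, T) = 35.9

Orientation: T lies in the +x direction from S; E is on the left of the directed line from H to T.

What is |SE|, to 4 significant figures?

52.56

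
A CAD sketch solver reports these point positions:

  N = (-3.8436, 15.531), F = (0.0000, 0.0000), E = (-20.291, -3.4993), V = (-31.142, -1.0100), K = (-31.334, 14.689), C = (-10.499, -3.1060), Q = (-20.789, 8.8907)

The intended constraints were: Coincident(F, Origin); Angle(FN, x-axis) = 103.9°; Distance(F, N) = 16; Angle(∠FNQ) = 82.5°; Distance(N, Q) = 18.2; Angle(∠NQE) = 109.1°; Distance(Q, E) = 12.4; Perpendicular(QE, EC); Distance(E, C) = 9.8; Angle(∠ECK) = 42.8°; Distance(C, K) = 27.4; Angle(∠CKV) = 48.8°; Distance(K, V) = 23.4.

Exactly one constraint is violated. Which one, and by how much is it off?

Distance(K, V) = 23.4 — off by 7.70.

F = (0.00, 0.00) ✓; FN at 103.9° ✓; |FN| = 16.00 ✓; ∠FNQ = 82.50° ✓; |NQ| = 18.20 ✓; ∠NQE = 109.1° ✓; |QE| = 12.40 ✓; ∠(QE, EC) = 90.00° ✓; |EC| = 9.800 ✓; ∠ECK = 42.80° ✓; |CK| = 27.40 ✓; ∠CKV = 48.80° ✓; |KV| = 15.70 ✗.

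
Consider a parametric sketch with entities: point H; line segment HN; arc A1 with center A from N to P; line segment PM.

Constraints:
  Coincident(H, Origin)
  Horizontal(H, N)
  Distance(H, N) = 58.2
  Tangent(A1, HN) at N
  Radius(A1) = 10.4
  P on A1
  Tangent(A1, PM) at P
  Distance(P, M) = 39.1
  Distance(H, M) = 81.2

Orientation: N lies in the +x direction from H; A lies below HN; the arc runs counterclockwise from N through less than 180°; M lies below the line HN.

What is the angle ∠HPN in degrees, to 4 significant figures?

107.2°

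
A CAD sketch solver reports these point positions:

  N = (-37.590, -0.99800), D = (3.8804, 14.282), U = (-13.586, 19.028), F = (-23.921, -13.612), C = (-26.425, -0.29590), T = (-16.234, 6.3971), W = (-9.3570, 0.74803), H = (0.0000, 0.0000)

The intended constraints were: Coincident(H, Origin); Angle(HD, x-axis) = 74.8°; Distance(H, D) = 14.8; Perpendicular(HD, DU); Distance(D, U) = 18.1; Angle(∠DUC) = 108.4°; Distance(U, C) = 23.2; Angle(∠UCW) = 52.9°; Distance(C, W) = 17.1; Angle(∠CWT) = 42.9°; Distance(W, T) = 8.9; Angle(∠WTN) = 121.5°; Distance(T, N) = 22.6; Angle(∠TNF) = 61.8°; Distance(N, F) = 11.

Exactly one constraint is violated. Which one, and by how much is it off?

Distance(N, F) = 11 — off by 7.60.

H = (0.00, 0.00) ✓; HD at 74.80° ✓; |HD| = 14.80 ✓; ∠(HD, DU) = 90.00° ✓; |DU| = 18.10 ✓; ∠DUC = 108.4° ✓; |UC| = 23.20 ✓; ∠UCW = 52.90° ✓; |CW| = 17.10 ✓; ∠CWT = 42.90° ✓; |WT| = 8.900 ✓; ∠WTN = 121.5° ✓; |TN| = 22.60 ✓; ∠TNF = 61.80° ✓; |NF| = 18.60 ✗.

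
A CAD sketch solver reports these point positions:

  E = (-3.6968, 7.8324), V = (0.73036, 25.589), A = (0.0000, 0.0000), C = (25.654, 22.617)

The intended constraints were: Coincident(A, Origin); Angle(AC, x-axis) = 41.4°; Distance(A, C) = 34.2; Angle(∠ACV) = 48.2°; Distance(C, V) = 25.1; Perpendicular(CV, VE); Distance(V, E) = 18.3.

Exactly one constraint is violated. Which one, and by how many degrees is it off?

Perpendicular(CV, VE) — off by 7.20°.

A = (0.00, 0.00) ✓; AC at 41.40° ✓; |AC| = 34.20 ✓; ∠ACV = 48.20° ✓; |CV| = 25.10 ✓; ∠(CV, VE) = 82.80° ✗; |VE| = 18.30 ✓.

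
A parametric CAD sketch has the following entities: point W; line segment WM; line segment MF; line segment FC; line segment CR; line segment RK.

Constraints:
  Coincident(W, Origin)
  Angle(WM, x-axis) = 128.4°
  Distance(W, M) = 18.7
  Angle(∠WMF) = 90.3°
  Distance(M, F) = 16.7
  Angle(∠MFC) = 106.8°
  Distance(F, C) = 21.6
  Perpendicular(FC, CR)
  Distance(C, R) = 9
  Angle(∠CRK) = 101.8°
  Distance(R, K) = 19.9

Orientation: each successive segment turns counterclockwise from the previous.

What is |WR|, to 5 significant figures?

15.135

∠MFC = 106.8° gives FC at -68.700° from the x-axis; with |FC| = 21.6, C = (-16.911, -15.774). FC is perpendicular to CR, so CR runs at 21.300°; with |CR| = 9.0, R = (-8.5258, -12.505). Then |WR| = |R − W| = 15.135.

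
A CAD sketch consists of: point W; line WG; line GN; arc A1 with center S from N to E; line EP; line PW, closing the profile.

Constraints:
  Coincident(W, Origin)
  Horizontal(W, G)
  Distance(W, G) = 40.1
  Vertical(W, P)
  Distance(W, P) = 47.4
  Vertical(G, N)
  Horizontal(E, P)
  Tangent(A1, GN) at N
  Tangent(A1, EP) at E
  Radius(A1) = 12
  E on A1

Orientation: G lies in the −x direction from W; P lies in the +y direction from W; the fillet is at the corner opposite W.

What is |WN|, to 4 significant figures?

53.49

The virtual corner opposite W is at (-40.10, 47.40). The tangent condition forces SN to be normal to GN and since A1 is tangent to EP there, SE ⟂ EP, with radius 12.0, so the center S sits 12.0 in from both sides at S = (-28.10, 35.40). That places the tangent points at N = (-40.10, 35.40) on GN and E = (-28.10, 47.40) on EP. Then |WN| = |N − W| = 53.49.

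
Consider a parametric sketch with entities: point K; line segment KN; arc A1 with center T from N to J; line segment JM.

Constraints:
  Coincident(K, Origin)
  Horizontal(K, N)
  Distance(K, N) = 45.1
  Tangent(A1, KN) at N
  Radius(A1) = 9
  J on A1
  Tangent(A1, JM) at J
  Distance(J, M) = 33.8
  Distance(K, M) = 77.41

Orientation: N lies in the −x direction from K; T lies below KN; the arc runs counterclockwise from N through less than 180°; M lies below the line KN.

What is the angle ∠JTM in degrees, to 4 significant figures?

75.09°

Checks: |TJ| = 9.000 ✓; ∠(TJ, JM) = 90.00° ✓; |JM| = 33.80 ✓; |KM| = 77.41 ✓.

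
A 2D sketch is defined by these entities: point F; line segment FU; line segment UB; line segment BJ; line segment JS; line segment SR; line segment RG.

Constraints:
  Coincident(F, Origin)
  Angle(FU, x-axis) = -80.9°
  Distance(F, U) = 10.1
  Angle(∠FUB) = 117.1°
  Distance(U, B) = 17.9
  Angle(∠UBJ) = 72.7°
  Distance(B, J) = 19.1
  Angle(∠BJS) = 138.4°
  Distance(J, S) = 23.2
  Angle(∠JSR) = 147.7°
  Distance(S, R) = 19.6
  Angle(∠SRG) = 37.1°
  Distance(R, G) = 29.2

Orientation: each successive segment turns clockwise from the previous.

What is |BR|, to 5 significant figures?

54.095

F is at the origin; FU runs at -80.9° with length 10.1, so U = (1.5974, -9.9729). ∠FUB = 117.1° gives UB at -143.80° from the x-axis; with |UB| = 17.9, B = (-12.847, -20.545). ∠UBJ = 72.7° gives BJ at 108.90° from the x-axis; with |BJ| = 19.1, J = (-19.034, -2.4745). ∠BJS = 138.4° gives JS at 67.300° from the x-axis; with |JS| = 23.2, S = (-10.081, 18.928). ∠JSR = 147.7° gives SR at 35.000° from the x-axis; with |SR| = 19.6, R = (5.9744, 30.170). Then |BR| = |R − B| = 54.095.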